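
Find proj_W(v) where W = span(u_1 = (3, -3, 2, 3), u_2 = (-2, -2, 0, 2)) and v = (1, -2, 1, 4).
proj_W(v) = (19/21, -62/21, 9/7, 62/21)

Set up U = [u_1 | ... | u_2] ∈ R^(4×2). The projector onto W = col(U) is P = U (U^T U)^(-1) U^T.
Compute U^T U =
  [31, 6]
  [6, 12],
and U^T v = (23, 10).
Solve U^T U · c = U^T v for the coefficients: c = (9/14, 43/84). The projection is proj_W(v) = U c.
Check: (v - proj_W(v)) · u_1 = 0  (should be 0).
Check: (v - proj_W(v)) · u_2 = 0  (should be 0).
Result: proj_W(v) = (19/21, -62/21, 9/7, 62/21).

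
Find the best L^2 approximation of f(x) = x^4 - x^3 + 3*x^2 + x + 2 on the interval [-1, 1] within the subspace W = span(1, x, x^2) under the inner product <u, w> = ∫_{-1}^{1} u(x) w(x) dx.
g(x) = 27*x^2/7 + 2*x/5 + 67/35

The best approximation g ∈ W is the orthogonal projection of f onto W. Writing g = a_0 + a_1 x + a_2 x^2, the coefficients solve the normal equations G · a = b where
  G_{ij} = <φ_i, φ_j> and b_i = <f, φ_i>, with φ_0 = 1, φ_1 = x, φ_2 = x^2.
G =
  [2, 0, 2/3]
  [0, 2/3, 0]
  [2/3, 0, 2/5],
b = (32/5, 4/15, 296/105).
Solving gives a_0 = 67/35, a_1 = 2/5, a_2 = 27/7, so
  g(x) = 27*x^2/7 + 2*x/5 + 67/35.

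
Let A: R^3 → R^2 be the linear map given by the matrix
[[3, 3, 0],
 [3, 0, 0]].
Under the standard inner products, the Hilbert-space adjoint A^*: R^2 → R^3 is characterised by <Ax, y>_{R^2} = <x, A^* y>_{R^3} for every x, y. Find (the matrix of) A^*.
A^* = A^T =
[[3, 3],
 [3, 0],
 [0, 0]]

For real matrices with standard dot products, the defining identity <Ax, y> = <x, A^* y> gives (Ax)^T y = x^T (A^*) y, i.e. x^T A^T y = x^T (A^*) y. Since this holds for all x, y, we must have A^* = A^T. Therefore
A^* =
[[3, 3],
 [3, 0],
 [0, 0]].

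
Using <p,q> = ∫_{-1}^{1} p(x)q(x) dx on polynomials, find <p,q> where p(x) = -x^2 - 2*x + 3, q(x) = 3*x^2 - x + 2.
<p,q> = 84/5

Expand the product: p(x)·q(x) = -3*x^4 - 5*x^3 + 9*x^2 - 7*x + 6.
∫_{-1}^{1} of each monomial x^k gives [2/(k+1) if k even, 0 if k odd]. Integrating term-by-term (or equivalently evaluating the antiderivative F(x) = -3*x^5/5 - 5*x^4/4 + 3*x^3 - 7*x^2/2 + 6*x at the endpoints):
  F(1) − F(−1) = 73/20 − (-263/20) = 84/5.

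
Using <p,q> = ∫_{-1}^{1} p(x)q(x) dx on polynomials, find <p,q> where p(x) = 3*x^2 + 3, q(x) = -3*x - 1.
<p,q> = -8

Expand the product: p(x)·q(x) = -9*x^3 - 3*x^2 - 9*x - 3.
∫_{-1}^{1} of each monomial x^k gives [2/(k+1) if k even, 0 if k odd]. Integrating term-by-term (or equivalently evaluating the antiderivative F(x) = -9*x^4/4 - x^3 - 9*x^2/2 - 3*x at the endpoints):
  F(1) − F(−1) = -43/4 − (-11/4) = -8.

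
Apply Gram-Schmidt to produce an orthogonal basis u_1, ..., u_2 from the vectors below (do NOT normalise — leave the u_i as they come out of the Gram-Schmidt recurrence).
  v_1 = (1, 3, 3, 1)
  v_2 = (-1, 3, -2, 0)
Orthogonal basis:
  u_1 = (1, 3, 3, 1)
  u_2 = (-11/10, 27/10, -23/10, -1/10)

Apply the Gram-Schmidt recurrence
  u_1 = v_1
  u_i = v_i − Σ_{j<i} ((v_i · u_j) / (u_j · u_j)) · u_j.

Step by step this gives:
  u_1 = (1, 3, 3, 1)
  u_2 = (-11/10, 27/10, -23/10, -1/10)

Orthogonality check:
  u_2 · u_1 = 0 (should be 0)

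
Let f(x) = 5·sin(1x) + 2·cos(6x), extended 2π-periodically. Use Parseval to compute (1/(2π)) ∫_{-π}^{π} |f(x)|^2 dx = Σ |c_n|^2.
Σ |c_n|^2 = 29/2

Expand |f|^2 and use orthogonality of {sin(nx), cos(mx)} on [-π, π]:
  ∫_{-π}^{π} sin(nx)^2 dx = π, ∫ cos(mx)^2 dx = π, and cross terms integrate to 0.
So ∫_{-π}^{π} f(x)^2 dx = 5^2 · π + 2^2 · π = (25 + 4)π.
Divide by 2π: (25 + 4)/2 = 29/2.
By Parseval, this equals Σ |c_n|^2.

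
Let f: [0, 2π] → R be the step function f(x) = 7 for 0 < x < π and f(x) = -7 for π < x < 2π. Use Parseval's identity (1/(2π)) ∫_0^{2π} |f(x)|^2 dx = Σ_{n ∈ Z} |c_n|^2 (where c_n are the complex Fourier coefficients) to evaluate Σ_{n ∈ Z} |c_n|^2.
Σ |c_n|^2 = 49

Parseval equates the L^2 energy of f (normalised by 1/(2π)) with the ℓ^2 sum of its Fourier coefficients: (1/(2π)) ∫_0^{2π} |f|^2 = Σ |c_n|^2.
Compute the left side: (1/(2π)) [∫_0^π 7^2 dx + ∫_π^{2π} (-7)^2 dx] = (1/(2π)) · (49π + 49π) = (49 + 49)/2 = 49.
So Σ_{n ∈ Z} |c_n|^2 = 49.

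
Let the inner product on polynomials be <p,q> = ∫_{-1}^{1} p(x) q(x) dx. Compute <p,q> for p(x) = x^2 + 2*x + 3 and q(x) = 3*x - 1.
<p,q> = -8/3

Expand the product: p(x)·q(x) = 3*x^3 + 5*x^2 + 7*x - 3.
∫_{-1}^{1} of each monomial x^k gives [2/(k+1) if k even, 0 if k odd]. Integrating term-by-term (or equivalently evaluating the antiderivative F(x) = 3*x^4/4 + 5*x^3/3 + 7*x^2/2 - 3*x at the endpoints):
  F(1) − F(−1) = 35/12 − (67/12) = -8/3.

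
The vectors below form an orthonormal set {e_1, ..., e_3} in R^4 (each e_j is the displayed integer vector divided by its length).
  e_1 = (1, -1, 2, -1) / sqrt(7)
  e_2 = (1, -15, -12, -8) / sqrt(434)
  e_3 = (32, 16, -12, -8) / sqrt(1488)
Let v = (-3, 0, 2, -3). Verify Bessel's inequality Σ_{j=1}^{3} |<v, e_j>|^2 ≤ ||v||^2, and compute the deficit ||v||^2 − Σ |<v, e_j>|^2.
Σ |<v, e_j>|^2 = 17/2; ||v||^2 = 22; deficit = 27/2

Write each e_j = u_j / sqrt(<u_j, u_j>) where u_j is the displayed integer vector. Then <v, e_j> = <v, u_j> / sqrt(<u_j, u_j>), so |<v, e_j>|^2 = <v, u_j>^2 / <u_j, u_j>.
Coefficients: <v, e_1> = 4/sqrt(7), <v, e_2> = -3/sqrt(434), <v, e_3> = -96/sqrt(1488).
Square and sum: Σ |<v, e_j>|^2 = 17/2.
Compute ||v||^2 = v·v = 22.
Deficit = 22 − 17/2 = 27/2 ≥ 0, confirming Bessel's inequality. (The deficit equals ||v − Σ <v,e_j> e_j||^2, the squared distance from v to span{e_j}.)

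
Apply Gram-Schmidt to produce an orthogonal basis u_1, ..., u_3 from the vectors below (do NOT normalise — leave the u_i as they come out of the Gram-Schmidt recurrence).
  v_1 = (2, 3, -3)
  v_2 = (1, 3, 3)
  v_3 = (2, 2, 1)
Orthogonal basis:
  u_1 = (2, 3, -3)
  u_2 = (9/11, 30/11, 36/11)
  u_3 = (21/23, -21/46, 7/46)

Apply the Gram-Schmidt recurrence
  u_1 = v_1
  u_i = v_i − Σ_{j<i} ((v_i · u_j) / (u_j · u_j)) · u_j.

Step by step this gives:
  u_1 = (2, 3, -3)
  u_2 = (9/11, 30/11, 36/11)
  u_3 = (21/23, -21/46, 7/46)

Orthogonality check:
  u_2 · u_1 = 0 (should be 0)
  u_3 · u_1 = 0 (should be 0)
  u_3 · u_2 = 0 (should be 0)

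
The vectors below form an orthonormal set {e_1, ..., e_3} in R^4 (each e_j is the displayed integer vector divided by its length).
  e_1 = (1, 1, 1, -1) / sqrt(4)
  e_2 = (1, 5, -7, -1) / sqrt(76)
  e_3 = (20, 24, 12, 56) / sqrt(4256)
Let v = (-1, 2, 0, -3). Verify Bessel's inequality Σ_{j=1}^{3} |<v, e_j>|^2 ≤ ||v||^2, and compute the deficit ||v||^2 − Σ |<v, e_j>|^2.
Σ |<v, e_j>|^2 = 21/2; ||v||^2 = 14; deficit = 7/2

Write each e_j = u_j / sqrt(<u_j, u_j>) where u_j is the displayed integer vector. Then <v, e_j> = <v, u_j> / sqrt(<u_j, u_j>), so |<v, e_j>|^2 = <v, u_j>^2 / <u_j, u_j>.
Coefficients: <v, e_1> = 4/sqrt(4), <v, e_2> = 12/sqrt(76), <v, e_3> = -140/sqrt(4256).
Square and sum: Σ |<v, e_j>|^2 = 21/2.
Compute ||v||^2 = v·v = 14.
Deficit = 14 − 21/2 = 7/2 ≥ 0, confirming Bessel's inequality. (The deficit equals ||v − Σ <v,e_j> e_j||^2, the squared distance from v to span{e_j}.)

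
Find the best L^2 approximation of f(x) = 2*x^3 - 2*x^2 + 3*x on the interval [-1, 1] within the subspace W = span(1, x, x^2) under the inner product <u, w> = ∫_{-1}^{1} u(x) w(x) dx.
g(x) = -2*x^2 + 21*x/5

The best approximation g ∈ W is the orthogonal projection of f onto W. Writing g = a_0 + a_1 x + a_2 x^2, the coefficients solve the normal equations G · a = b where
  G_{ij} = <φ_i, φ_j> and b_i = <f, φ_i>, with φ_0 = 1, φ_1 = x, φ_2 = x^2.
G =
  [2, 0, 2/3]
  [0, 2/3, 0]
  [2/3, 0, 2/5],
b = (-4/3, 14/5, -4/5).
Solving gives a_0 = 0, a_1 = 21/5, a_2 = -2, so
  g(x) = -2*x^2 + 21*x/5.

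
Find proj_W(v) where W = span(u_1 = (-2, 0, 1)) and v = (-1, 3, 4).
proj_W(v) = (-12/5, 0, 6/5)

Set up U = [u_1 | ... | u_1] ∈ R^(3×1). The projector onto W = col(U) is P = U (U^T U)^(-1) U^T.
Compute U^T U =
  [5],
and U^T v = (6).
Solve U^T U · c = U^T v for the coefficients: c = (6/5). The projection is proj_W(v) = U c.
Check: (v - proj_W(v)) · u_1 = 0  (should be 0).
Result: proj_W(v) = (-12/5, 0, 6/5).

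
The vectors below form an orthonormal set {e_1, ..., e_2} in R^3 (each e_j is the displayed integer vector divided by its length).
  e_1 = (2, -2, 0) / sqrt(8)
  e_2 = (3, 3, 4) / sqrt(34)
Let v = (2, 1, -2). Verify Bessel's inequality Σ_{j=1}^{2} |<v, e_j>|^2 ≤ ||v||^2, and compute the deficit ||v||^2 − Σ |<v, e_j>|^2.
Σ |<v, e_j>|^2 = 9/17; ||v||^2 = 9; deficit = 144/17

Write each e_j = u_j / sqrt(<u_j, u_j>) where u_j is the displayed integer vector. Then <v, e_j> = <v, u_j> / sqrt(<u_j, u_j>), so |<v, e_j>|^2 = <v, u_j>^2 / <u_j, u_j>.
Coefficients: <v, e_1> = 2/sqrt(8), <v, e_2> = 1/sqrt(34).
Square and sum: Σ |<v, e_j>|^2 = 9/17.
Compute ||v||^2 = v·v = 9.
Deficit = 9 − 9/17 = 144/17 ≥ 0, confirming Bessel's inequality. (The deficit equals ||v − Σ <v,e_j> e_j||^2, the squared distance from v to span{e_j}.)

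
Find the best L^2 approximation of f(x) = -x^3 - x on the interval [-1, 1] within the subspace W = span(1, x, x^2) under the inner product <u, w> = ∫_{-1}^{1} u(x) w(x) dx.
g(x) = -8*x/5

The best approximation g ∈ W is the orthogonal projection of f onto W. Writing g = a_0 + a_1 x + a_2 x^2, the coefficients solve the normal equations G · a = b where
  G_{ij} = <φ_i, φ_j> and b_i = <f, φ_i>, with φ_0 = 1, φ_1 = x, φ_2 = x^2.
G =
  [2, 0, 2/3]
  [0, 2/3, 0]
  [2/3, 0, 2/5],
b = (0, -16/15, 0).
Solving gives a_0 = 0, a_1 = -8/5, a_2 = 0, so
  g(x) = -8*x/5.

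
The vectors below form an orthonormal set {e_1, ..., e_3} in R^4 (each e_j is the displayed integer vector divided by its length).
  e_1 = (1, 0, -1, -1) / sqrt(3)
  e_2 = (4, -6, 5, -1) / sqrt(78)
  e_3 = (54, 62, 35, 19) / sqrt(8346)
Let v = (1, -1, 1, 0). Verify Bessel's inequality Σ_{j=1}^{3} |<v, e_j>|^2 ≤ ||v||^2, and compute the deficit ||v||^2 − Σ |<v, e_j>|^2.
Σ |<v, e_j>|^2 = 318/107; ||v||^2 = 3; deficit = 3/107

Write each e_j = u_j / sqrt(<u_j, u_j>) where u_j is the displayed integer vector. Then <v, e_j> = <v, u_j> / sqrt(<u_j, u_j>), so |<v, e_j>|^2 = <v, u_j>^2 / <u_j, u_j>.
Coefficients: <v, e_1> = 0/sqrt(3), <v, e_2> = 15/sqrt(78), <v, e_3> = 27/sqrt(8346).
Square and sum: Σ |<v, e_j>|^2 = 318/107.
Compute ||v||^2 = v·v = 3.
Deficit = 3 − 318/107 = 3/107 ≥ 0, confirming Bessel's inequality. (The deficit equals ||v − Σ <v,e_j> e_j||^2, the squared distance from v to span{e_j}.)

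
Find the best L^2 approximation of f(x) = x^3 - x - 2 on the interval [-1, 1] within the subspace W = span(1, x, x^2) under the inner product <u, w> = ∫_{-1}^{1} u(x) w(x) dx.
g(x) = -2*x/5 - 2

The best approximation g ∈ W is the orthogonal projection of f onto W. Writing g = a_0 + a_1 x + a_2 x^2, the coefficients solve the normal equations G · a = b where
  G_{ij} = <φ_i, φ_j> and b_i = <f, φ_i>, with φ_0 = 1, φ_1 = x, φ_2 = x^2.
G =
  [2, 0, 2/3]
  [0, 2/3, 0]
  [2/3, 0, 2/5],
b = (-4, -4/15, -4/3).
Solving gives a_0 = -2, a_1 = -2/5, a_2 = 0, so
  g(x) = -2*x/5 - 2.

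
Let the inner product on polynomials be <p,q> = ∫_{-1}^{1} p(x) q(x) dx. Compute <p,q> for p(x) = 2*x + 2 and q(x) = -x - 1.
<p,q> = -16/3

Expand the product: p(x)·q(x) = -2*x^2 - 4*x - 2.
∫_{-1}^{1} of each monomial x^k gives [2/(k+1) if k even, 0 if k odd]. Integrating term-by-term (or equivalently evaluating the antiderivative F(x) = -2*x^3/3 - 2*x^2 - 2*x at the endpoints):
  F(1) − F(−1) = -14/3 − (2/3) = -16/3.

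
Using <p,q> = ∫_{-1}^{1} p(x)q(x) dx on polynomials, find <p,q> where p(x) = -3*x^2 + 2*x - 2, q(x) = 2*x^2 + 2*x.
<p,q> = -12/5

Expand the product: p(x)·q(x) = -6*x^4 - 2*x^3 - 4*x.
∫_{-1}^{1} of each monomial x^k gives [2/(k+1) if k even, 0 if k odd]. Integrating term-by-term (or equivalently evaluating the antiderivative F(x) = -6*x^5/5 - x^4/2 - 2*x^2 at the endpoints):
  F(1) − F(−1) = -37/10 − (-13/10) = -12/5.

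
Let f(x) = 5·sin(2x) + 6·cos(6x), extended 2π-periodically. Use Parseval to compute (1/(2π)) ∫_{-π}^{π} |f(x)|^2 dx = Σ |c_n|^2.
Σ |c_n|^2 = 61/2

Expand |f|^2 and use orthogonality of {sin(nx), cos(mx)} on [-π, π]:
  ∫_{-π}^{π} sin(nx)^2 dx = π, ∫ cos(mx)^2 dx = π, and cross terms integrate to 0.
So ∫_{-π}^{π} f(x)^2 dx = 5^2 · π + 6^2 · π = (25 + 36)π.
Divide by 2π: (25 + 36)/2 = 61/2.
By Parseval, this equals Σ |c_n|^2.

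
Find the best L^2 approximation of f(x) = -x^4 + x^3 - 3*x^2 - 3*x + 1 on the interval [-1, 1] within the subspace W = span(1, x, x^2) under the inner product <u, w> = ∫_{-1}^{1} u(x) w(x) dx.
g(x) = -27*x^2/7 - 12*x/5 + 38/35

The best approximation g ∈ W is the orthogonal projection of f onto W. Writing g = a_0 + a_1 x + a_2 x^2, the coefficients solve the normal equations G · a = b where
  G_{ij} = <φ_i, φ_j> and b_i = <f, φ_i>, with φ_0 = 1, φ_1 = x, φ_2 = x^2.
G =
  [2, 0, 2/3]
  [0, 2/3, 0]
  [2/3, 0, 2/5],
b = (-2/5, -8/5, -86/105).
Solving gives a_0 = 38/35, a_1 = -12/5, a_2 = -27/7, so
  g(x) = -27*x^2/7 - 12*x/5 + 38/35.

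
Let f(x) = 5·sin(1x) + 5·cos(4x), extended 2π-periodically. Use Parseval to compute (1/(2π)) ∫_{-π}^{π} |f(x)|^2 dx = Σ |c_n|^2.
Σ |c_n|^2 = 25

Expand |f|^2 and use orthogonality of {sin(nx), cos(mx)} on [-π, π]:
  ∫_{-π}^{π} sin(nx)^2 dx = π, ∫ cos(mx)^2 dx = π, and cross terms integrate to 0.
So ∫_{-π}^{π} f(x)^2 dx = 5^2 · π + 5^2 · π = (25 + 25)π.
Divide by 2π: (25 + 25)/2 = 25.
By Parseval, this equals Σ |c_n|^2.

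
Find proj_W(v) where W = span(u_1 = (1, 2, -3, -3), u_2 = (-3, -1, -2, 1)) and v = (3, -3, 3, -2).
proj_W(v) = (884/341, 98/341, 1022/341, 20/341)

Set up U = [u_1 | ... | u_2] ∈ R^(4×2). The projector onto W = col(U) is P = U (U^T U)^(-1) U^T.
Compute U^T U =
  [23, -2]
  [-2, 15],
and U^T v = (-6, -14).
Solve U^T U · c = U^T v for the coefficients: c = (-118/341, -334/341). The projection is proj_W(v) = U c.
Check: (v - proj_W(v)) · u_1 = 0  (should be 0).
Check: (v - proj_W(v)) · u_2 = 0  (should be 0).
Result: proj_W(v) = (884/341, 98/341, 1022/341, 20/341).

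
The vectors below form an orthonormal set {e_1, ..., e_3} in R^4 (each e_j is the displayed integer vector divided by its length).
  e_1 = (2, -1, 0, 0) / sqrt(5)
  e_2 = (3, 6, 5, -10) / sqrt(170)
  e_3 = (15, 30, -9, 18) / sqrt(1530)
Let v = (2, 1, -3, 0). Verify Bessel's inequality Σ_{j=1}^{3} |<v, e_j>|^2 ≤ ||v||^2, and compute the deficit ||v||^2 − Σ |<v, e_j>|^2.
Σ |<v, e_j>|^2 = 34/5; ||v||^2 = 14; deficit = 36/5

Write each e_j = u_j / sqrt(<u_j, u_j>) where u_j is the displayed integer vector. Then <v, e_j> = <v, u_j> / sqrt(<u_j, u_j>), so |<v, e_j>|^2 = <v, u_j>^2 / <u_j, u_j>.
Coefficients: <v, e_1> = 3/sqrt(5), <v, e_2> = -3/sqrt(170), <v, e_3> = 87/sqrt(1530).
Square and sum: Σ |<v, e_j>|^2 = 34/5.
Compute ||v||^2 = v·v = 14.
Deficit = 14 − 34/5 = 36/5 ≥ 0, confirming Bessel's inequality. (The deficit equals ||v − Σ <v,e_j> e_j||^2, the squared distance from v to span{e_j}.)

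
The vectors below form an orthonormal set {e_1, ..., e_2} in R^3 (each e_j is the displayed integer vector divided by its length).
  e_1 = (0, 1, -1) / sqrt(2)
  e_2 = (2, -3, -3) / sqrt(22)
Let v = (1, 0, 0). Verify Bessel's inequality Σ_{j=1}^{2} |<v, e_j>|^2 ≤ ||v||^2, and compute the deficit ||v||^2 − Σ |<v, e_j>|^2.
Σ |<v, e_j>|^2 = 2/11; ||v||^2 = 1; deficit = 9/11

Write each e_j = u_j / sqrt(<u_j, u_j>) where u_j is the displayed integer vector. Then <v, e_j> = <v, u_j> / sqrt(<u_j, u_j>), so |<v, e_j>|^2 = <v, u_j>^2 / <u_j, u_j>.
Coefficients: <v, e_1> = 0/sqrt(2), <v, e_2> = 2/sqrt(22).
Square and sum: Σ |<v, e_j>|^2 = 2/11.
Compute ||v||^2 = v·v = 1.
Deficit = 1 − 2/11 = 9/11 ≥ 0, confirming Bessel's inequality. (The deficit equals ||v − Σ <v,e_j> e_j||^2, the squared distance from v to span{e_j}.)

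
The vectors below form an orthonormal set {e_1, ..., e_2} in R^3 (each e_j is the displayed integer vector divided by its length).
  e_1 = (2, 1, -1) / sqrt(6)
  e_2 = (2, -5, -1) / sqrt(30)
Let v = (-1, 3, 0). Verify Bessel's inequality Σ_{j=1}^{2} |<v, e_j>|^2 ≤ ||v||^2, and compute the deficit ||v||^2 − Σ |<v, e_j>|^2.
Σ |<v, e_j>|^2 = 49/5; ||v||^2 = 10; deficit = 1/5

Write each e_j = u_j / sqrt(<u_j, u_j>) where u_j is the displayed integer vector. Then <v, e_j> = <v, u_j> / sqrt(<u_j, u_j>), so |<v, e_j>|^2 = <v, u_j>^2 / <u_j, u_j>.
Coefficients: <v, e_1> = 1/sqrt(6), <v, e_2> = -17/sqrt(30).
Square and sum: Σ |<v, e_j>|^2 = 49/5.
Compute ||v||^2 = v·v = 10.
Deficit = 10 − 49/5 = 1/5 ≥ 0, confirming Bessel's inequality. (The deficit equals ||v − Σ <v,e_j> e_j||^2, the squared distance from v to span{e_j}.)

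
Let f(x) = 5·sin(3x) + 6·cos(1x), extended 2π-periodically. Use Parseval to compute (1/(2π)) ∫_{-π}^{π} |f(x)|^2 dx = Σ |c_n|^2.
Σ |c_n|^2 = 61/2

Expand |f|^2 and use orthogonality of {sin(nx), cos(mx)} on [-π, π]:
  ∫_{-π}^{π} sin(nx)^2 dx = π, ∫ cos(mx)^2 dx = π, and cross terms integrate to 0.
So ∫_{-π}^{π} f(x)^2 dx = 5^2 · π + 6^2 · π = (25 + 36)π.
Divide by 2π: (25 + 36)/2 = 61/2.
By Parseval, this equals Σ |c_n|^2.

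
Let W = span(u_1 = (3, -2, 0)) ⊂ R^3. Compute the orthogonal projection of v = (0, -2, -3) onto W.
proj_W(v) = (12/13, -8/13, 0)

Set up U = [u_1 | ... | u_1] ∈ R^(3×1). The projector onto W = col(U) is P = U (U^T U)^(-1) U^T.
Compute U^T U =
  [13],
and U^T v = (4).
Solve U^T U · c = U^T v for the coefficients: c = (4/13). The projection is proj_W(v) = U c.
Check: (v - proj_W(v)) · u_1 = 0  (should be 0).
Result: proj_W(v) = (12/13, -8/13, 0).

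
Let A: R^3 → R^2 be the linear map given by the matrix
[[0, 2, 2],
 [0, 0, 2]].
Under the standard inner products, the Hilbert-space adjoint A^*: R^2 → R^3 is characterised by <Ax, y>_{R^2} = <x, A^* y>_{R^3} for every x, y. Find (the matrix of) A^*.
A^* = A^T =
[[0, 0],
 [2, 0],
 [2, 2]]

For real matrices with standard dot products, the defining identity <Ax, y> = <x, A^* y> gives (Ax)^T y = x^T (A^*) y, i.e. x^T A^T y = x^T (A^*) y. Since this holds for all x, y, we must have A^* = A^T. Therefore
A^* =
[[0, 0],
 [2, 0],
 [2, 2]].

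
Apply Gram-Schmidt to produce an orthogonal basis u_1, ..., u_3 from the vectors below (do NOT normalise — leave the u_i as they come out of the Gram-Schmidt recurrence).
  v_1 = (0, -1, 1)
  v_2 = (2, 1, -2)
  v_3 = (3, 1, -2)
Orthogonal basis:
  u_1 = (0, -1, 1)
  u_2 = (2, -1/2, -1/2)
  u_3 = (1/9, 2/9, 2/9)

Apply the Gram-Schmidt recurrence
  u_1 = v_1
  u_i = v_i − Σ_{j<i} ((v_i · u_j) / (u_j · u_j)) · u_j.

Step by step this gives:
  u_1 = (0, -1, 1)
  u_2 = (2, -1/2, -1/2)
  u_3 = (1/9, 2/9, 2/9)

Orthogonality check:
  u_2 · u_1 = 0 (should be 0)
  u_3 · u_1 = 0 (should be 0)
  u_3 · u_2 = 0 (should be 0)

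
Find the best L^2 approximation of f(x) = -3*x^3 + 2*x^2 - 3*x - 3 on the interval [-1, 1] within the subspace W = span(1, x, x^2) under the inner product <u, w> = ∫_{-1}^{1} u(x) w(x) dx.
g(x) = 2*x^2 - 24*x/5 - 3

The best approximation g ∈ W is the orthogonal projection of f onto W. Writing g = a_0 + a_1 x + a_2 x^2, the coefficients solve the normal equations G · a = b where
  G_{ij} = <φ_i, φ_j> and b_i = <f, φ_i>, with φ_0 = 1, φ_1 = x, φ_2 = x^2.
G =
  [2, 0, 2/3]
  [0, 2/3, 0]
  [2/3, 0, 2/5],
b = (-14/3, -16/5, -6/5).
Solving gives a_0 = -3, a_1 = -24/5, a_2 = 2, so
  g(x) = 2*x^2 - 24*x/5 - 3.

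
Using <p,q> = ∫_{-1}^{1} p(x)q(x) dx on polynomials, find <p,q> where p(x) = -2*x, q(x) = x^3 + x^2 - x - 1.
<p,q> = 8/15

Expand the product: p(x)·q(x) = -2*x^4 - 2*x^3 + 2*x^2 + 2*x.
∫_{-1}^{1} of each monomial x^k gives [2/(k+1) if k even, 0 if k odd]. Integrating term-by-term (or equivalently evaluating the antiderivative F(x) = -2*x^5/5 - x^4/2 + 2*x^3/3 + x^2 at the endpoints):
  F(1) − F(−1) = 23/30 − (7/30) = 8/15.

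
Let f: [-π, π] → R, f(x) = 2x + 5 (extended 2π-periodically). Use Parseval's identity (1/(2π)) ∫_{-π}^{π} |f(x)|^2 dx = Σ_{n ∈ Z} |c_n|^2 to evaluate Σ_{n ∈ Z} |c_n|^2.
Σ |c_n|^2 = 4π^2/3 + 25

Expand and integrate term by term over [-π, π]:
  ∫ (2x)^2 dx = 4·(2π^3/3); ∫ 2·2·(5)·x dx = 0 (odd integrand); ∫ 5^2 dx = 25·2π.
So (1/(2π)) ∫_{-π}^{π} (2x + 5)^2 dx = 4π^2/3 + 25 = 4π^2/3 + 25.
Parseval ⇒ Σ |c_n|^2 = 4π^2/3 + 25.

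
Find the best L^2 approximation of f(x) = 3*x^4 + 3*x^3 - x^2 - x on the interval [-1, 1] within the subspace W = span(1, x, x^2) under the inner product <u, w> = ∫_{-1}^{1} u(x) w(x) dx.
g(x) = 11*x^2/7 + 4*x/5 - 9/35

The best approximation g ∈ W is the orthogonal projection of f onto W. Writing g = a_0 + a_1 x + a_2 x^2, the coefficients solve the normal equations G · a = b where
  G_{ij} = <φ_i, φ_j> and b_i = <f, φ_i>, with φ_0 = 1, φ_1 = x, φ_2 = x^2.
G =
  [2, 0, 2/3]
  [0, 2/3, 0]
  [2/3, 0, 2/5],
b = (8/15, 8/15, 16/35).
Solving gives a_0 = -9/35, a_1 = 4/5, a_2 = 11/7, so
  g(x) = 11*x^2/7 + 4*x/5 - 9/35.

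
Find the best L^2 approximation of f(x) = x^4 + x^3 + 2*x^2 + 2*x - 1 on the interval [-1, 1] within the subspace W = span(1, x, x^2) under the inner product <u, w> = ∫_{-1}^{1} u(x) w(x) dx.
g(x) = 20*x^2/7 + 13*x/5 - 38/35

The best approximation g ∈ W is the orthogonal projection of f onto W. Writing g = a_0 + a_1 x + a_2 x^2, the coefficients solve the normal equations G · a = b where
  G_{ij} = <φ_i, φ_j> and b_i = <f, φ_i>, with φ_0 = 1, φ_1 = x, φ_2 = x^2.
G =
  [2, 0, 2/3]
  [0, 2/3, 0]
  [2/3, 0, 2/5],
b = (-4/15, 26/15, 44/105).
Solving gives a_0 = -38/35, a_1 = 13/5, a_2 = 20/7, so
  g(x) = 20*x^2/7 + 13*x/5 - 38/35.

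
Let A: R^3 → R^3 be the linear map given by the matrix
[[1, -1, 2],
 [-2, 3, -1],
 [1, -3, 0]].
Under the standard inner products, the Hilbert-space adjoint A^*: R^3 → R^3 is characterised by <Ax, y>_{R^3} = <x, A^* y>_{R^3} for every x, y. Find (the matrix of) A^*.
A^* = A^T =
[[1, -2, 1],
 [-1, 3, -3],
 [2, -1, 0]]

For real matrices with standard dot products, the defining identity <Ax, y> = <x, A^* y> gives (Ax)^T y = x^T (A^*) y, i.e. x^T A^T y = x^T (A^*) y. Since this holds for all x, y, we must have A^* = A^T. Therefore
A^* =
[[1, -2, 1],
 [-1, 3, -3],
 [2, -1, 0]].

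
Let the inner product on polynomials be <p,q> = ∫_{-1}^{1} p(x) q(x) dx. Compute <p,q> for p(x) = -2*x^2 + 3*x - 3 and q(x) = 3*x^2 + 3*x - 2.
<p,q> = 184/15

Expand the product: p(x)·q(x) = -6*x^4 + 3*x^3 + 4*x^2 - 15*x + 6.
∫_{-1}^{1} of each monomial x^k gives [2/(k+1) if k even, 0 if k odd]. Integrating term-by-term (or equivalently evaluating the antiderivative F(x) = -6*x^5/5 + 3*x^4/4 + 4*x^3/3 - 15*x^2/2 + 6*x at the endpoints):
  F(1) − F(−1) = -37/60 − (-773/60) = 184/15.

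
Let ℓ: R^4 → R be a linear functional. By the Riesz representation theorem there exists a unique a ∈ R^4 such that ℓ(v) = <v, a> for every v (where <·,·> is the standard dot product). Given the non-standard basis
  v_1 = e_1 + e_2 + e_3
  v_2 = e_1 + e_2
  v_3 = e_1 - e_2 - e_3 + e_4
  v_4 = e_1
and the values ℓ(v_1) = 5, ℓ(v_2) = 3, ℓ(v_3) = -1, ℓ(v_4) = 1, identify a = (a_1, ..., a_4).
a = (1, 2, 2, 2)

Write a = (a_1, ..., a_4) in the standard basis. For each basis vector v_i, ℓ(v_i) = <v_i, a> is a linear equation in the a_j's. Collect the n equations into a matrix system V a = ℓ, where row i of V is v_i (expressed in the standard basis). Since V is invertible (lower-triangular with 1s on the diagonal, up to permutation), solve by back-substitution:
  V =
[[1, 1, 1, 0],
 [1, 1, 0, 0],
 [1, -1, -1, 1],
 [1, 0, 0, 0]]
  V a = (5, 3, -1, 1)
Solving gives a = (1, 2, 2, 2).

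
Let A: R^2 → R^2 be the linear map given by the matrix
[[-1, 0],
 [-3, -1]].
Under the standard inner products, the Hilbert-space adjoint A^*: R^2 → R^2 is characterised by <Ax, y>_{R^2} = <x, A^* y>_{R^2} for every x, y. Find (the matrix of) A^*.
A^* = A^T =
[[-1, -3],
 [0, -1]]

For real matrices with standard dot products, the defining identity <Ax, y> = <x, A^* y> gives (Ax)^T y = x^T (A^*) y, i.e. x^T A^T y = x^T (A^*) y. Since this holds for all x, y, we must have A^* = A^T. Therefore
A^* =
[[-1, -3],
 [0, -1]].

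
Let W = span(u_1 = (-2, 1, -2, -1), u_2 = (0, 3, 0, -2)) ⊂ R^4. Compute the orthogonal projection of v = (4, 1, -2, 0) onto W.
proj_W(v) = (36/35, 27/35, 36/35, -12/35)

Set up U = [u_1 | ... | u_2] ∈ R^(4×2). The projector onto W = col(U) is P = U (U^T U)^(-1) U^T.
Compute U^T U =
  [10, 5]
  [5, 13],
and U^T v = (-3, 3).
Solve U^T U · c = U^T v for the coefficients: c = (-18/35, 3/7). The projection is proj_W(v) = U c.
Check: (v - proj_W(v)) · u_1 = 0  (should be 0).
Check: (v - proj_W(v)) · u_2 = 0  (should be 0).
Result: proj_W(v) = (36/35, 27/35, 36/35, -12/35).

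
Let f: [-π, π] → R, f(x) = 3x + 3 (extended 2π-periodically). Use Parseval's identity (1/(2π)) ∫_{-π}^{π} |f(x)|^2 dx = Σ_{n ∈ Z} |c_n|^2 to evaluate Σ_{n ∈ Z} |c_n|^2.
Σ |c_n|^2 = 3π^2 + 9

Expand and integrate term by term over [-π, π]:
  ∫ (3x)^2 dx = 9·(2π^3/3); ∫ 2·3·(3)·x dx = 0 (odd integrand); ∫ 3^2 dx = 9·2π.
So (1/(2π)) ∫_{-π}^{π} (3x + 3)^2 dx = 9π^2/3 + 9 = 3π^2 + 9.
Parseval ⇒ Σ |c_n|^2 = 3π^2 + 9.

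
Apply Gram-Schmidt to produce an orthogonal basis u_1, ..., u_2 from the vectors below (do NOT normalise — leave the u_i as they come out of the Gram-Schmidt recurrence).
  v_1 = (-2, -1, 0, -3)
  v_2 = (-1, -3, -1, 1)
Orthogonal basis:
  u_1 = (-2, -1, 0, -3)
  u_2 = (-5/7, -20/7, -1, 10/7)

Apply the Gram-Schmidt recurrence
  u_1 = v_1
  u_i = v_i − Σ_{j<i} ((v_i · u_j) / (u_j · u_j)) · u_j.

Step by step this gives:
  u_1 = (-2, -1, 0, -3)
  u_2 = (-5/7, -20/7, -1, 10/7)

Orthogonality check:
  u_2 · u_1 = 0 (should be 0)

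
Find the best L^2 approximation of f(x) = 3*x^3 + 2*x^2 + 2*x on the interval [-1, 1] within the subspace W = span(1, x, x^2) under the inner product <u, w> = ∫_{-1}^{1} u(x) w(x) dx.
g(x) = 2*x^2 + 19*x/5

The best approximation g ∈ W is the orthogonal projection of f onto W. Writing g = a_0 + a_1 x + a_2 x^2, the coefficients solve the normal equations G · a = b where
  G_{ij} = <φ_i, φ_j> and b_i = <f, φ_i>, with φ_0 = 1, φ_1 = x, φ_2 = x^2.
G =
  [2, 0, 2/3]
  [0, 2/3, 0]
  [2/3, 0, 2/5],
b = (4/3, 38/15, 4/5).
Solving gives a_0 = 0, a_1 = 19/5, a_2 = 2, so
  g(x) = 2*x^2 + 19*x/5.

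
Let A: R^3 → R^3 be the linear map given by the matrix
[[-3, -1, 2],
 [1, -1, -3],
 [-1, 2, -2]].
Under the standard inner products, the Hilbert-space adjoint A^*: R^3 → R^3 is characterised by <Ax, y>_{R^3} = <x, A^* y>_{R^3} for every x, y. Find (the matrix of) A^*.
A^* = A^T =
[[-3, 1, -1],
 [-1, -1, 2],
 [2, -3, -2]]

For real matrices with standard dot products, the defining identity <Ax, y> = <x, A^* y> gives (Ax)^T y = x^T (A^*) y, i.e. x^T A^T y = x^T (A^*) y. Since this holds for all x, y, we must have A^* = A^T. Therefore
A^* =
[[-3, 1, -1],
 [-1, -1, 2],
 [2, -3, -2]].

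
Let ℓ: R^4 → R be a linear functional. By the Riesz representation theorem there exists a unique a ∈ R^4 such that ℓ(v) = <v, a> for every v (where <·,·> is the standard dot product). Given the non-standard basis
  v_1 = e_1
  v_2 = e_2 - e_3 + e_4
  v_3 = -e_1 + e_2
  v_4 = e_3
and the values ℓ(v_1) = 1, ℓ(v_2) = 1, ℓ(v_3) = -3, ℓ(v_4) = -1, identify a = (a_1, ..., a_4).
a = (1, -2, -1, 2)

Write a = (a_1, ..., a_4) in the standard basis. For each basis vector v_i, ℓ(v_i) = <v_i, a> is a linear equation in the a_j's. Collect the n equations into a matrix system V a = ℓ, where row i of V is v_i (expressed in the standard basis). Since V is invertible (lower-triangular with 1s on the diagonal, up to permutation), solve by back-substitution:
  V =
[[1, 0, 0, 0],
 [0, 1, -1, 1],
 [-1, 1, 0, 0],
 [0, 0, 1, 0]]
  V a = (1, 1, -3, -1)
Solving gives a = (1, -2, -1, 2).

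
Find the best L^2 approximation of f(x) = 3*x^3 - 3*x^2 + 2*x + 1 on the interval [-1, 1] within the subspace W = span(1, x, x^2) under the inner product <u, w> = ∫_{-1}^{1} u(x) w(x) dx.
g(x) = -3*x^2 + 19*x/5 + 1

The best approximation g ∈ W is the orthogonal projection of f onto W. Writing g = a_0 + a_1 x + a_2 x^2, the coefficients solve the normal equations G · a = b where
  G_{ij} = <φ_i, φ_j> and b_i = <f, φ_i>, with φ_0 = 1, φ_1 = x, φ_2 = x^2.
G =
  [2, 0, 2/3]
  [0, 2/3, 0]
  [2/3, 0, 2/5],
b = (0, 38/15, -8/15).
Solving gives a_0 = 1, a_1 = 19/5, a_2 = -3, so
  g(x) = -3*x^2 + 19*x/5 + 1.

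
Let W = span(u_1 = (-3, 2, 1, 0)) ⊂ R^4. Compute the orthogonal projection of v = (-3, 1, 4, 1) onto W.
proj_W(v) = (-45/14, 15/7, 15/14, 0)

Set up U = [u_1 | ... | u_1] ∈ R^(4×1). The projector onto W = col(U) is P = U (U^T U)^(-1) U^T.
Compute U^T U =
  [14],
and U^T v = (15).
Solve U^T U · c = U^T v for the coefficients: c = (15/14). The projection is proj_W(v) = U c.
Check: (v - proj_W(v)) · u_1 = 0  (should be 0).
Result: proj_W(v) = (-45/14, 15/7, 15/14, 0).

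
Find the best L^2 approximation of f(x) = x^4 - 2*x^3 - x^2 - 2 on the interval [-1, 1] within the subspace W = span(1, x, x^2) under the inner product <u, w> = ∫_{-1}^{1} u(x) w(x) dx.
g(x) = -x^2/7 - 6*x/5 - 73/35

The best approximation g ∈ W is the orthogonal projection of f onto W. Writing g = a_0 + a_1 x + a_2 x^2, the coefficients solve the normal equations G · a = b where
  G_{ij} = <φ_i, φ_j> and b_i = <f, φ_i>, with φ_0 = 1, φ_1 = x, φ_2 = x^2.
G =
  [2, 0, 2/3]
  [0, 2/3, 0]
  [2/3, 0, 2/5],
b = (-64/15, -4/5, -152/105).
Solving gives a_0 = -73/35, a_1 = -6/5, a_2 = -1/7, so
  g(x) = -x^2/7 - 6*x/5 - 73/35.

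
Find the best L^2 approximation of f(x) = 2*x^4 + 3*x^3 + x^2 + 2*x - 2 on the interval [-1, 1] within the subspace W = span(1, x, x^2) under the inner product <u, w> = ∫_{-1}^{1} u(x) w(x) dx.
g(x) = 19*x^2/7 + 19*x/5 - 76/35

The best approximation g ∈ W is the orthogonal projection of f onto W. Writing g = a_0 + a_1 x + a_2 x^2, the coefficients solve the normal equations G · a = b where
  G_{ij} = <φ_i, φ_j> and b_i = <f, φ_i>, with φ_0 = 1, φ_1 = x, φ_2 = x^2.
G =
  [2, 0, 2/3]
  [0, 2/3, 0]
  [2/3, 0, 2/5],
b = (-38/15, 38/15, -38/105).
Solving gives a_0 = -76/35, a_1 = 19/5, a_2 = 19/7, so
  g(x) = 19*x^2/7 + 19*x/5 - 76/35.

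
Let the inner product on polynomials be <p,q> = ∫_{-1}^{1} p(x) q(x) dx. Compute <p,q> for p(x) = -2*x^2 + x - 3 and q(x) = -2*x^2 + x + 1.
<p,q> = -16/15

Expand the product: p(x)·q(x) = 4*x^4 - 4*x^3 + 5*x^2 - 2*x - 3.
∫_{-1}^{1} of each monomial x^k gives [2/(k+1) if k even, 0 if k odd]. Integrating term-by-term (or equivalently evaluating the antiderivative F(x) = 4*x^5/5 - x^4 + 5*x^3/3 - x^2 - 3*x at the endpoints):
  F(1) − F(−1) = -38/15 − (-22/15) = -16/15.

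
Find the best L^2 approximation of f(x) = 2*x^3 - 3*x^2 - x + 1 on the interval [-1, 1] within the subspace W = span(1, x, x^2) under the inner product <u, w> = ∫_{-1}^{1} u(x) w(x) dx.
g(x) = -3*x^2 + x/5 + 1

The best approximation g ∈ W is the orthogonal projection of f onto W. Writing g = a_0 + a_1 x + a_2 x^2, the coefficients solve the normal equations G · a = b where
  G_{ij} = <φ_i, φ_j> and b_i = <f, φ_i>, with φ_0 = 1, φ_1 = x, φ_2 = x^2.
G =
  [2, 0, 2/3]
  [0, 2/3, 0]
  [2/3, 0, 2/5],
b = (0, 2/15, -8/15).
Solving gives a_0 = 1, a_1 = 1/5, a_2 = -3, so
  g(x) = -3*x^2 + x/5 + 1.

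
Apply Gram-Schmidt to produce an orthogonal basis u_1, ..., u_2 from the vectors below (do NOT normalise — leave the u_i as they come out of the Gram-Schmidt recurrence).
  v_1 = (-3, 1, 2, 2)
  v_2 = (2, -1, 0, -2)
Orthogonal basis:
  u_1 = (-3, 1, 2, 2)
  u_2 = (1/6, -7/18, 11/9, -7/9)

Apply the Gram-Schmidt recurrence
  u_1 = v_1
  u_i = v_i − Σ_{j<i} ((v_i · u_j) / (u_j · u_j)) · u_j.

Step by step this gives:
  u_1 = (-3, 1, 2, 2)
  u_2 = (1/6, -7/18, 11/9, -7/9)

Orthogonality check:
  u_2 · u_1 = 0 (should be 0)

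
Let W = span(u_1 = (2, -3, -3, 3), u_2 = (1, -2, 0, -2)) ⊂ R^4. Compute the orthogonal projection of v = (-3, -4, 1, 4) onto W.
proj_W(v) = (159/275, -177/275, -423/275, 669/275)

Set up U = [u_1 | ... | u_2] ∈ R^(4×2). The projector onto W = col(U) is P = U (U^T U)^(-1) U^T.
Compute U^T U =
  [31, 2]
  [2, 9],
and U^T v = (15, -3).
Solve U^T U · c = U^T v for the coefficients: c = (141/275, -123/275). The projection is proj_W(v) = U c.
Check: (v - proj_W(v)) · u_1 = 0  (should be 0).
Check: (v - proj_W(v)) · u_2 = 0  (should be 0).
Result: proj_W(v) = (159/275, -177/275, -423/275, 669/275).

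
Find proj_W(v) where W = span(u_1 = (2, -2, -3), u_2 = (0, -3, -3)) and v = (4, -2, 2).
proj_W(v) = (8/3, 2/3, -2/3)

Set up U = [u_1 | ... | u_2] ∈ R^(3×2). The projector onto W = col(U) is P = U (U^T U)^(-1) U^T.
Compute U^T U =
  [17, 15]
  [15, 18],
and U^T v = (6, 0).
Solve U^T U · c = U^T v for the coefficients: c = (4/3, -10/9). The projection is proj_W(v) = U c.
Check: (v - proj_W(v)) · u_1 = 0  (should be 0).
Check: (v - proj_W(v)) · u_2 = 0  (should be 0).
Result: proj_W(v) = (8/3, 2/3, -2/3).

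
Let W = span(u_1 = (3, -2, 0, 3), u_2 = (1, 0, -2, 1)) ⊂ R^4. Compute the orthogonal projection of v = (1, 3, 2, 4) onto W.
proj_W(v) = (7/6, -1, 2/3, 7/6)

Set up U = [u_1 | ... | u_2] ∈ R^(4×2). The projector onto W = col(U) is P = U (U^T U)^(-1) U^T.
Compute U^T U =
  [22, 6]
  [6, 6],
and U^T v = (9, 1).
Solve U^T U · c = U^T v for the coefficients: c = (1/2, -1/3). The projection is proj_W(v) = U c.
Check: (v - proj_W(v)) · u_1 = 0  (should be 0).
Check: (v - proj_W(v)) · u_2 = 0  (should be 0).
Result: proj_W(v) = (7/6, -1, 2/3, 7/6).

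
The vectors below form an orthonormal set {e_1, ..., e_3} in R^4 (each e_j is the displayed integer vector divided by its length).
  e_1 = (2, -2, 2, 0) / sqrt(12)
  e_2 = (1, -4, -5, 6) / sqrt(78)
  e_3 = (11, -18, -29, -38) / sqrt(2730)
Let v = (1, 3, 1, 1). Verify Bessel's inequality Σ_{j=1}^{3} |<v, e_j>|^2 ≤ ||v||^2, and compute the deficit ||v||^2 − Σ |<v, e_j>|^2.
Σ |<v, e_j>|^2 = 127/21; ||v||^2 = 12; deficit = 125/21

Write each e_j = u_j / sqrt(<u_j, u_j>) where u_j is the displayed integer vector. Then <v, e_j> = <v, u_j> / sqrt(<u_j, u_j>), so |<v, e_j>|^2 = <v, u_j>^2 / <u_j, u_j>.
Coefficients: <v, e_1> = -2/sqrt(12), <v, e_2> = -10/sqrt(78), <v, e_3> = -110/sqrt(2730).
Square and sum: Σ |<v, e_j>|^2 = 127/21.
Compute ||v||^2 = v·v = 12.
Deficit = 12 − 127/21 = 125/21 ≥ 0, confirming Bessel's inequality. (The deficit equals ||v − Σ <v,e_j> e_j||^2, the squared distance from v to span{e_j}.)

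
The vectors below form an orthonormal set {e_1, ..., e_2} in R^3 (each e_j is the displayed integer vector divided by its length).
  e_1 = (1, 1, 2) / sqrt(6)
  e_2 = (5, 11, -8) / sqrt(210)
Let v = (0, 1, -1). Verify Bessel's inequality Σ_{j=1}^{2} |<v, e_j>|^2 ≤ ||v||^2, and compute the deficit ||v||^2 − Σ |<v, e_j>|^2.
Σ |<v, e_j>|^2 = 66/35; ||v||^2 = 2; deficit = 4/35

Write each e_j = u_j / sqrt(<u_j, u_j>) where u_j is the displayed integer vector. Then <v, e_j> = <v, u_j> / sqrt(<u_j, u_j>), so |<v, e_j>|^2 = <v, u_j>^2 / <u_j, u_j>.
Coefficients: <v, e_1> = -1/sqrt(6), <v, e_2> = 19/sqrt(210).
Square and sum: Σ |<v, e_j>|^2 = 66/35.
Compute ||v||^2 = v·v = 2.
Deficit = 2 − 66/35 = 4/35 ≥ 0, confirming Bessel's inequality. (The deficit equals ||v − Σ <v,e_j> e_j||^2, the squared distance from v to span{e_j}.)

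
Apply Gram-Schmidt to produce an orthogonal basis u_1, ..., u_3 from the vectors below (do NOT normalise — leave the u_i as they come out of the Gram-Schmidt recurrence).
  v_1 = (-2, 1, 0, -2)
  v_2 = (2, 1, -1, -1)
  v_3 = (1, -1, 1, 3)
Orthogonal basis:
  u_1 = (-2, 1, 0, -2)
  u_2 = (16/9, 10/9, -1, -11/9)
  u_3 = (1/31, 20/31, 13/31, 9/31)

Apply the Gram-Schmidt recurrence
  u_1 = v_1
  u_i = v_i − Σ_{j<i} ((v_i · u_j) / (u_j · u_j)) · u_j.

Step by step this gives:
  u_1 = (-2, 1, 0, -2)
  u_2 = (16/9, 10/9, -1, -11/9)
  u_3 = (1/31, 20/31, 13/31, 9/31)

Orthogonality check:
  u_2 · u_1 = 0 (should be 0)
  u_3 · u_1 = 0 (should be 0)
  u_3 · u_2 = 0 (should be 0)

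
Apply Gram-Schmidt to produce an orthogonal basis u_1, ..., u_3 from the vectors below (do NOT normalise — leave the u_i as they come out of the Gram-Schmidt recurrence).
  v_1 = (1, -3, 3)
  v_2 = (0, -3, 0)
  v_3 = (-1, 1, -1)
Orthogonal basis:
  u_1 = (1, -3, 3)
  u_2 = (-9/19, -30/19, -27/19)
  u_3 = (-3/5, 0, 1/5)

Apply the Gram-Schmidt recurrence
  u_1 = v_1
  u_i = v_i − Σ_{j<i} ((v_i · u_j) / (u_j · u_j)) · u_j.

Step by step this gives:
  u_1 = (1, -3, 3)
  u_2 = (-9/19, -30/19, -27/19)
  u_3 = (-3/5, 0, 1/5)

Orthogonality check:
  u_2 · u_1 = 0 (should be 0)
  u_3 · u_1 = 0 (should be 0)
  u_3 · u_2 = 0 (should be 0)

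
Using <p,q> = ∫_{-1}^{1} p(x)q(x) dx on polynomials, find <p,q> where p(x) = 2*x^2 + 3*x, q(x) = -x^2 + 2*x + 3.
<p,q> = 36/5

Expand the product: p(x)·q(x) = -2*x^4 + x^3 + 12*x^2 + 9*x.
∫_{-1}^{1} of each monomial x^k gives [2/(k+1) if k even, 0 if k odd]. Integrating term-by-term (or equivalently evaluating the antiderivative F(x) = -2*x^5/5 + x^4/4 + 4*x^3 + 9*x^2/2 at the endpoints):
  F(1) − F(−1) = 167/20 − (23/20) = 36/5.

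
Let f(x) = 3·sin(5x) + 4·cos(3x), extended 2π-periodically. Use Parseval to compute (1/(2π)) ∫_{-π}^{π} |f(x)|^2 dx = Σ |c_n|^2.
Σ |c_n|^2 = 25/2

Expand |f|^2 and use orthogonality of {sin(nx), cos(mx)} on [-π, π]:
  ∫_{-π}^{π} sin(nx)^2 dx = π, ∫ cos(mx)^2 dx = π, and cross terms integrate to 0.
So ∫_{-π}^{π} f(x)^2 dx = 3^2 · π + 4^2 · π = (9 + 16)π.
Divide by 2π: (9 + 16)/2 = 25/2.
By Parseval, this equals Σ |c_n|^2.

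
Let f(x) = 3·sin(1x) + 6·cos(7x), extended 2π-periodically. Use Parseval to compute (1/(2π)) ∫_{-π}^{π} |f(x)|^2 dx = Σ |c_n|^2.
Σ |c_n|^2 = 45/2

Expand |f|^2 and use orthogonality of {sin(nx), cos(mx)} on [-π, π]:
  ∫_{-π}^{π} sin(nx)^2 dx = π, ∫ cos(mx)^2 dx = π, and cross terms integrate to 0.
So ∫_{-π}^{π} f(x)^2 dx = 3^2 · π + 6^2 · π = (9 + 36)π.
Divide by 2π: (9 + 36)/2 = 45/2.
By Parseval, this equals Σ |c_n|^2.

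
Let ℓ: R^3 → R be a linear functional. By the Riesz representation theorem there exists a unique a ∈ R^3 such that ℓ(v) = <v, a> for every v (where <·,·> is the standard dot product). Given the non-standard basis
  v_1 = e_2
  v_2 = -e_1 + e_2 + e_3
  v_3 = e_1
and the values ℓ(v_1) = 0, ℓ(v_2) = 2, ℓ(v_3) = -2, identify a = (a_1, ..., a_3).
a = (-2, 0, 0)

Write a = (a_1, ..., a_3) in the standard basis. For each basis vector v_i, ℓ(v_i) = <v_i, a> is a linear equation in the a_j's. Collect the n equations into a matrix system V a = ℓ, where row i of V is v_i (expressed in the standard basis). Since V is invertible (lower-triangular with 1s on the diagonal, up to permutation), solve by back-substitution:
  V =
[[0, 1, 0],
 [-1, 1, 1],
 [1, 0, 0]]
  V a = (0, 2, -2)
Solving gives a = (-2, 0, 0).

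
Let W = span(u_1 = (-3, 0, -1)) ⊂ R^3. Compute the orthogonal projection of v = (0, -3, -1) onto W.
proj_W(v) = (-3/10, 0, -1/10)

Set up U = [u_1 | ... | u_1] ∈ R^(3×1). The projector onto W = col(U) is P = U (U^T U)^(-1) U^T.
Compute U^T U =
  [10],
and U^T v = (1).
Solve U^T U · c = U^T v for the coefficients: c = (1/10). The projection is proj_W(v) = U c.
Check: (v - proj_W(v)) · u_1 = 0  (should be 0).
Result: proj_W(v) = (-3/10, 0, -1/10).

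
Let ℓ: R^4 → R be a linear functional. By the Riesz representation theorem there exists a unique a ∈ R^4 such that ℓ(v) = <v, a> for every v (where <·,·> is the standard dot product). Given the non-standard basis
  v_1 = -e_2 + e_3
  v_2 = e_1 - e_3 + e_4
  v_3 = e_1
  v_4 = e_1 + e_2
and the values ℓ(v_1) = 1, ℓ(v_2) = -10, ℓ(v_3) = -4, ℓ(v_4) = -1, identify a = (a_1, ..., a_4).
a = (-4, 3, 4, -2)

Write a = (a_1, ..., a_4) in the standard basis. For each basis vector v_i, ℓ(v_i) = <v_i, a> is a linear equation in the a_j's. Collect the n equations into a matrix system V a = ℓ, where row i of V is v_i (expressed in the standard basis). Since V is invertible (lower-triangular with 1s on the diagonal, up to permutation), solve by back-substitution:
  V =
[[0, -1, 1, 0],
 [1, 0, -1, 1],
 [1, 0, 0, 0],
 [1, 1, 0, 0]]
  V a = (1, -10, -4, -1)
Solving gives a = (-4, 3, 4, -2).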